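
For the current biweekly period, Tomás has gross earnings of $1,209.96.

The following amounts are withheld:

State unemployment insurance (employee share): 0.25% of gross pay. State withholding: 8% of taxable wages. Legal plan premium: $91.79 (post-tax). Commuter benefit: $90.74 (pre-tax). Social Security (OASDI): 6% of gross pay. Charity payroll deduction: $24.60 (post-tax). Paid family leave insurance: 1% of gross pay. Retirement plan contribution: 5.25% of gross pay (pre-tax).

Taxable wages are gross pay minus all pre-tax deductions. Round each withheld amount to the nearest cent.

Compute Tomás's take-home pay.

$767.13

Commuter benefit: $90.74
Retirement plan contribution: $1,209.96 × 0.0525 = $63.52
Pre-tax total = $90.74 + $63.52 = $154.26
Taxable wages = $1,209.96 − $154.26 = $1,055.70
State withholding: $1,055.70 × 0.08 = $84.46
State unemployment insurance (employee share): $1,209.96 × 0.0025 = $3.02
Social Security (OASDI): $1,209.96 × 0.06 = $72.60
Paid family leave insurance: $1,209.96 × 0.01 = $12.10
Charity payroll deduction: $24.60
Legal plan premium: $91.79
Total deductions = $90.74 + $63.52 + $84.46 + $3.02 + $72.60 + $12.10 + $24.60 + $91.79 = $442.83
Net pay = $1,209.96 − $442.83 = $767.13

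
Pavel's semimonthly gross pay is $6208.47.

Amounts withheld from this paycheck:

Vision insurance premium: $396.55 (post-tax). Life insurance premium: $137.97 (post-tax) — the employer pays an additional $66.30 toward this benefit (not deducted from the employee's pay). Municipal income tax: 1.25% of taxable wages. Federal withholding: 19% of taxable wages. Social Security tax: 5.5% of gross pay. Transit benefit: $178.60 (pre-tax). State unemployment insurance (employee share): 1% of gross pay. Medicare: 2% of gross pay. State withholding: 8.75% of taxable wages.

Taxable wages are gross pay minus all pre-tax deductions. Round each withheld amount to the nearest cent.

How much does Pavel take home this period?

Transit benefit: $178.60
Taxable wages = $6208.47 − $178.60 = $6029.87
Municipal income tax: $6029.87 × 0.0125 = $75.37
State withholding: $6029.87 × 0.0875 = $527.61
Federal withholding: $6029.87 × 0.19 = $1145.68
State unemployment insurance (employee share): $6208.47 × 0.01 = $62.08
Social Security tax: $6208.47 × 0.055 = $341.47
Medicare: $6208.47 × 0.02 = $124.17
Vision insurance premium: $396.55
Life insurance premium: $137.97
(Employer's $66.30 toward life insurance premium is not withheld from the employee.)
Total deductions = $178.60 + $75.37 + $527.61 + $1145.68 + $62.08 + $341.47 + $124.17 + $396.55 + $137.97 = $2989.50
Net pay = $6208.47 − $2989.50 = $3218.97

$3218.97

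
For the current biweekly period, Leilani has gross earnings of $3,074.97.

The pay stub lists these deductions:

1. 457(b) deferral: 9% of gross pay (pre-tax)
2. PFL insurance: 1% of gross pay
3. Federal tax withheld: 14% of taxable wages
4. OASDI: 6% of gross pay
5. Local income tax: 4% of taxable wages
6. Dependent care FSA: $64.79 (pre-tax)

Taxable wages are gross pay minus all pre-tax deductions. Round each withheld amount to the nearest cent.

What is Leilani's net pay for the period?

$2,026.16

Dependent care FSA: $64.79
457(b) deferral: $3,074.97 × 0.09 = $276.75
Pre-tax total = $64.79 + $276.75 = $341.54
Taxable wages = $3,074.97 − $341.54 = $2,733.43
Local income tax: $2,733.43 × 0.04 = $109.34
Federal tax withheld: $2,733.43 × 0.14 = $382.68
OASDI: $3,074.97 × 0.06 = $184.50
PFL insurance: $3,074.97 × 0.01 = $30.75
Total deductions = $64.79 + $276.75 + $109.34 + $382.68 + $184.50 + $30.75 = $1,048.81
Net pay = $3,074.97 − $1,048.81 = $2,026.16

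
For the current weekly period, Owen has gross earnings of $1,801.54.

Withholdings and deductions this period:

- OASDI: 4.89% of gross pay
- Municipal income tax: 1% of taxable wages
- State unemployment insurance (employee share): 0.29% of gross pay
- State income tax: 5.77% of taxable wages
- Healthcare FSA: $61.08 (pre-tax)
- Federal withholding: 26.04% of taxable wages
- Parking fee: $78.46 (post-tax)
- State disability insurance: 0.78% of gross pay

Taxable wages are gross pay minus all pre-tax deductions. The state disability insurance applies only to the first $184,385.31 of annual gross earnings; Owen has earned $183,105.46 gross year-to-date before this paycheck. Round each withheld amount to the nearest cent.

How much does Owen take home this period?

$987.66

Healthcare FSA: $61.08
Taxable wages = $1,801.54 − $61.08 = $1,740.46
State income tax: $1,740.46 × 0.0577 = $100.42
Federal withholding: $1,740.46 × 0.2604 = $453.22
Municipal income tax: $1,740.46 × 0.01 = $17.40
OASDI: $1,801.54 × 0.0489 = $88.10
State unemployment insurance (employee share): $1,801.54 × 0.0029 = $5.22
State disability insurance: only $184,385.31 − $183,105.46 = $1,279.85 of this check is subject → $1,279.85 × 0.0078 = $9.98
Parking fee: $78.46
Total deductions = $61.08 + $100.42 + $453.22 + $17.40 + $88.10 + $5.22 + $9.98 + $78.46 = $813.88
Net pay = $1,801.54 − $813.88 = $987.66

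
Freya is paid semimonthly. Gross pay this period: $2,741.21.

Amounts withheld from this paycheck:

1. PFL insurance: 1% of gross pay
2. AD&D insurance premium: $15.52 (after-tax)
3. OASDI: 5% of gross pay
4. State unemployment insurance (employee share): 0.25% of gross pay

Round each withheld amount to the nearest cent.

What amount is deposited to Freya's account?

$2,554.37

OASDI: $2,741.21 × 0.05 = $137.06
PFL insurance: $2,741.21 × 0.01 = $27.41
State unemployment insurance (employee share): $2,741.21 × 0.0025 = $6.85
AD&D insurance premium: $15.52
Total deductions = $137.06 + $27.41 + $6.85 + $15.52 = $186.84
Net pay = $2,741.21 − $186.84 = $2,554.37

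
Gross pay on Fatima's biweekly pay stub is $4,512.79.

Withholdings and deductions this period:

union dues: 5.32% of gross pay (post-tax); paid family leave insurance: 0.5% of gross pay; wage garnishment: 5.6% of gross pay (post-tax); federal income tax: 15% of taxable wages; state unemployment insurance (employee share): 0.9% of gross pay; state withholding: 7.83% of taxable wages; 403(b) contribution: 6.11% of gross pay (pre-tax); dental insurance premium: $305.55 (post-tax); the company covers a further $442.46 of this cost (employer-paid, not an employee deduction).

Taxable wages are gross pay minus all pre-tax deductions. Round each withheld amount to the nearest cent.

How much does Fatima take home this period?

403(b) contribution: $4,512.79 × 0.0611 = $275.73
Taxable wages = $4,512.79 − $275.73 = $4,237.06
State withholding: $4,237.06 × 0.0783 = $331.76
Federal income tax: $4,237.06 × 0.15 = $635.56
Paid family leave insurance: $4,512.79 × 0.005 = $22.56
State unemployment insurance (employee share): $4,512.79 × 0.009 = $40.62
Union dues: $4,512.79 × 0.0532 = $240.08
Wage garnishment: $4,512.79 × 0.056 = $252.72
Dental insurance premium: $305.55
(Employer's $442.46 toward dental insurance premium is not withheld from the employee.)
Total deductions = $275.73 + $331.76 + $635.56 + $22.56 + $40.62 + $240.08 + $252.72 + $305.55 = $2,104.58
Net pay = $4,512.79 − $2,104.58 = $2,408.21

$2,408.21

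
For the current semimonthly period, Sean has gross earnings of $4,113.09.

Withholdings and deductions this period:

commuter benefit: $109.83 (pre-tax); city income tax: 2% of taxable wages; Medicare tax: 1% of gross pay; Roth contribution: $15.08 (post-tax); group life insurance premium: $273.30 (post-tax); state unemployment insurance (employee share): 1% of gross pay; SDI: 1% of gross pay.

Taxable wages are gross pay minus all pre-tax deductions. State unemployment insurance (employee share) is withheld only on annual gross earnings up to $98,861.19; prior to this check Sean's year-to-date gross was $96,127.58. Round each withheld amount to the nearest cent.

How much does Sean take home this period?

$3,525.21

Commuter benefit: $109.83
Taxable wages = $4,113.09 − $109.83 = $4,003.26
City income tax: $4,003.26 × 0.02 = $80.07
Medicare tax: $4,113.09 × 0.01 = $41.13
State unemployment insurance (employee share): only $98,861.19 − $96,127.58 = $2,733.61 of this check is subject → $2,733.61 × 0.01 = $27.34
SDI: $4,113.09 × 0.01 = $41.13
Roth contribution: $15.08
Group life insurance premium: $273.30
Total deductions = $109.83 + $80.07 + $41.13 + $27.34 + $41.13 + $15.08 + $273.30 = $587.88
Net pay = $4,113.09 − $587.88 = $3,525.21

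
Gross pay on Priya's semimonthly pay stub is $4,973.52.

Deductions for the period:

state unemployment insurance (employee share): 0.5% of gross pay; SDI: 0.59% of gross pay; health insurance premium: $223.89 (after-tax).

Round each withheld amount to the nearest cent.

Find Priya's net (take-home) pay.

State unemployment insurance (employee share): $4,973.52 × 0.005 = $24.87
SDI: $4,973.52 × 0.0059 = $29.34
Health insurance premium: $223.89
Total deductions = $24.87 + $29.34 + $223.89 = $278.10
Net pay = $4,973.52 − $278.10 = $4,695.42

$4,695.42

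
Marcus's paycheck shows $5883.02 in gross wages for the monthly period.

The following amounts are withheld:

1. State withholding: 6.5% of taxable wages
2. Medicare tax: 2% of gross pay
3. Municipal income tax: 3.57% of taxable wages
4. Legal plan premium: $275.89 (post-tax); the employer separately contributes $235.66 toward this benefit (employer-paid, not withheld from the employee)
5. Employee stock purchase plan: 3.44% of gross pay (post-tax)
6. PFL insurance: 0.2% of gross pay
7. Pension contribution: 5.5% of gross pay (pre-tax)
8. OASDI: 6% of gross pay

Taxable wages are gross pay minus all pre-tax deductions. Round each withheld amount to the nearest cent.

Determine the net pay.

Pension contribution: $5883.02 × 0.055 = $323.57
Taxable wages = $5883.02 − $323.57 = $5559.45
Municipal income tax: $5559.45 × 0.0357 = $198.47
State withholding: $5559.45 × 0.065 = $361.36
Medicare tax: $5883.02 × 0.02 = $117.66
OASDI: $5883.02 × 0.06 = $352.98
PFL insurance: $5883.02 × 0.002 = $11.77
Legal plan premium: $275.89
Employee stock purchase plan: $5883.02 × 0.0344 = $202.38
(Employer's $235.66 toward legal plan premium is not withheld from the employee.)
Total deductions = $323.57 + $198.47 + $361.36 + $117.66 + $352.98 + $11.77 + $275.89 + $202.38 = $1844.08
Net pay = $5883.02 − $1844.08 = $4038.94

$4038.94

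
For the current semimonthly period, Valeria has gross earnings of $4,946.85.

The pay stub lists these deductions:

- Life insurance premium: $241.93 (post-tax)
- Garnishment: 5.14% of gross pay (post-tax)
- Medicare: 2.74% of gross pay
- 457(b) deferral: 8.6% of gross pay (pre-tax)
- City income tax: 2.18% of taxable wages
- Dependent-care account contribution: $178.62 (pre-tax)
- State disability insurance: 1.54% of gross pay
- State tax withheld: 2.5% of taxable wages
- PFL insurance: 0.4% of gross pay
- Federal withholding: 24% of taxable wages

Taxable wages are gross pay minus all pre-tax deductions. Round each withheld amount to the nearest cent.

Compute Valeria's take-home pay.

$2,369.58

Dependent-care account contribution: $178.62
457(b) deferral: $4,946.85 × 0.086 = $425.43
Pre-tax total = $178.62 + $425.43 = $604.05
Taxable wages = $4,946.85 − $604.05 = $4,342.80
State tax withheld: $4,342.80 × 0.025 = $108.57
City income tax: $4,342.80 × 0.0218 = $94.67
Federal withholding: $4,342.80 × 0.24 = $1,042.27
State disability insurance: $4,946.85 × 0.0154 = $76.18
PFL insurance: $4,946.85 × 0.004 = $19.79
Medicare: $4,946.85 × 0.0274 = $135.54
Garnishment: $4,946.85 × 0.0514 = $254.27
Life insurance premium: $241.93
Total deductions = $178.62 + $425.43 + $108.57 + $94.67 + $1,042.27 + $76.18 + $19.79 + $135.54 + $254.27 + $241.93 = $2,577.27
Net pay = $4,946.85 − $2,577.27 = $2,369.58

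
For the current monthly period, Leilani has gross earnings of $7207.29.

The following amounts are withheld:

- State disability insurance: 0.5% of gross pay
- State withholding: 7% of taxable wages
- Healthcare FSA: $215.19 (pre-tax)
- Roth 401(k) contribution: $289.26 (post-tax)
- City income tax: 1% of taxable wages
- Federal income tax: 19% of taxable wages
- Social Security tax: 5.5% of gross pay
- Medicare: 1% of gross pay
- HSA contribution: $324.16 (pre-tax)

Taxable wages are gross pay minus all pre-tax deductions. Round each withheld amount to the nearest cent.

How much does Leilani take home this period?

$4073.82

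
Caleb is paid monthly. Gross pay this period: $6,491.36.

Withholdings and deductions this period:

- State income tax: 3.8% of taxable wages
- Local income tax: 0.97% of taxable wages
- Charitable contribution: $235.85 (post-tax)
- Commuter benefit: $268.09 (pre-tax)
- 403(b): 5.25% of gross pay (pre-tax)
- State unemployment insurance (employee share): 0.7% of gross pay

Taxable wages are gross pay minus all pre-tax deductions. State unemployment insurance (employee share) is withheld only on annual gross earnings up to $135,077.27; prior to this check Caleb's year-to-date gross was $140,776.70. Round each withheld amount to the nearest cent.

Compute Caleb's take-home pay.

$5,366.03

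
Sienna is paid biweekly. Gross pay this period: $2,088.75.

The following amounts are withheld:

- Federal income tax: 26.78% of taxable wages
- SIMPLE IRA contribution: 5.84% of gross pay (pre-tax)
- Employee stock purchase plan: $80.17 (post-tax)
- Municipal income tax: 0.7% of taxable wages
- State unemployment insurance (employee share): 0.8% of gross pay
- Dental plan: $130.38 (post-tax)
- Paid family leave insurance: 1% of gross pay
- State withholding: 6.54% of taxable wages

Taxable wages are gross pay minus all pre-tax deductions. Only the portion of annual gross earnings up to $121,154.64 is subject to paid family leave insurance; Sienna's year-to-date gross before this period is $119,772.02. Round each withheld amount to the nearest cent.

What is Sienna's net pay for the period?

SIMPLE IRA contribution: $2,088.75 × 0.0584 = $121.98
Taxable wages = $2,088.75 − $121.98 = $1,966.77
Municipal income tax: $1,966.77 × 0.007 = $13.77
State withholding: $1,966.77 × 0.0654 = $128.63
Federal income tax: $1,966.77 × 0.2678 = $526.70
Paid family leave insurance: only $121,154.64 − $119,772.02 = $1,382.62 of this check is subject → $1,382.62 × 0.01 = $13.83
State unemployment insurance (employee share): $2,088.75 × 0.008 = $16.71
Dental plan: $130.38
Employee stock purchase plan: $80.17
Total deductions = $121.98 + $13.77 + $128.63 + $526.70 + $13.83 + $16.71 + $130.38 + $80.17 = $1,032.17
Net pay = $2,088.75 − $1,032.17 = $1,056.58

$1,056.58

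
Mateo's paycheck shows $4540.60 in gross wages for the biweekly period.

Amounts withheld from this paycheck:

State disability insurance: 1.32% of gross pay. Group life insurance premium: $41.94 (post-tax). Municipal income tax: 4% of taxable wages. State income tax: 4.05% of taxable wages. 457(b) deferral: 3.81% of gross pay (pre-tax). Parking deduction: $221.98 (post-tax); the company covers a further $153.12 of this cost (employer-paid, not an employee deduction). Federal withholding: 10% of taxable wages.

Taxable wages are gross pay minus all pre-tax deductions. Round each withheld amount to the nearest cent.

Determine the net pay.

457(b) deferral: $4540.60 × 0.0381 = $173.00
Taxable wages = $4540.60 − $173.00 = $4367.60
Federal withholding: $4367.60 × 0.1 = $436.76
Municipal income tax: $4367.60 × 0.04 = $174.70
State income tax: $4367.60 × 0.0405 = $176.89
State disability insurance: $4540.60 × 0.0132 = $59.94
Parking deduction: $221.98
Group life insurance premium: $41.94
(Employer's $153.12 toward parking deduction is not withheld from the employee.)
Total deductions = $173.00 + $436.76 + $174.70 + $176.89 + $59.94 + $221.98 + $41.94 = $1285.21
Net pay = $4540.60 − $1285.21 = $3255.39

$3255.39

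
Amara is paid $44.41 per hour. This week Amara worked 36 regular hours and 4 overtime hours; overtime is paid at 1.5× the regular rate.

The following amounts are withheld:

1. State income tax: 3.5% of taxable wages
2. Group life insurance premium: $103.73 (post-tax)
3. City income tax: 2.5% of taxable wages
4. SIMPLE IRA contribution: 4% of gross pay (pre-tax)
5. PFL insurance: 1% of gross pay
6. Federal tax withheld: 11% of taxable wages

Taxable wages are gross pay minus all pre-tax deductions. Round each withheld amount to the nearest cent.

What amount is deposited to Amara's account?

$1,363.82

Regular pay: 36 × $44.41 = $1,598.76
Overtime pay: 4 × $44.41 × 1.5 = $266.46
Gross pay = $1,598.76 + $266.46 = $1,865.22
SIMPLE IRA contribution: $1,865.22 × 0.04 = $74.61
Taxable wages = $1,865.22 − $74.61 = $1,790.61
City income tax: $1,790.61 × 0.025 = $44.77
Federal tax withheld: $1,790.61 × 0.11 = $196.97
State income tax: $1,790.61 × 0.035 = $62.67
PFL insurance: $1,865.22 × 0.01 = $18.65
Group life insurance premium: $103.73
Total deductions = $74.61 + $44.77 + $196.97 + $62.67 + $18.65 + $103.73 = $501.40
Net pay = $1,865.22 − $501.40 = $1,363.82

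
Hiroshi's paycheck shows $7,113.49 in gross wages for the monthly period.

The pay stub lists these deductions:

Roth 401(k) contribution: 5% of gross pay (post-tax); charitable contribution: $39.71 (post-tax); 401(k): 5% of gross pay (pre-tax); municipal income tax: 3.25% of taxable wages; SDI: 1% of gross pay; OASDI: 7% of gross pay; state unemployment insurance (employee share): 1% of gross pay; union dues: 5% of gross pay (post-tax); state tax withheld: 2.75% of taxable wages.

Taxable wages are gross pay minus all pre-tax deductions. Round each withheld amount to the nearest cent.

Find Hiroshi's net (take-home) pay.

401(k): $7,113.49 × 0.05 = $355.67
Taxable wages = $7,113.49 − $355.67 = $6,757.82
State tax withheld: $6,757.82 × 0.0275 = $185.84
Municipal income tax: $6,757.82 × 0.0325 = $219.63
OASDI: $7,113.49 × 0.07 = $497.94
SDI: $7,113.49 × 0.01 = $71.13
State unemployment insurance (employee share): $7,113.49 × 0.01 = $71.13
Roth 401(k) contribution: $7,113.49 × 0.05 = $355.67
Charitable contribution: $39.71
Union dues: $7,113.49 × 0.05 = $355.67
Total deductions = $355.67 + $185.84 + $219.63 + $497.94 + $71.13 + $71.13 + $355.67 + $39.71 + $355.67 = $2,152.39
Net pay = $7,113.49 − $2,152.39 = $4,961.10

$4,961.10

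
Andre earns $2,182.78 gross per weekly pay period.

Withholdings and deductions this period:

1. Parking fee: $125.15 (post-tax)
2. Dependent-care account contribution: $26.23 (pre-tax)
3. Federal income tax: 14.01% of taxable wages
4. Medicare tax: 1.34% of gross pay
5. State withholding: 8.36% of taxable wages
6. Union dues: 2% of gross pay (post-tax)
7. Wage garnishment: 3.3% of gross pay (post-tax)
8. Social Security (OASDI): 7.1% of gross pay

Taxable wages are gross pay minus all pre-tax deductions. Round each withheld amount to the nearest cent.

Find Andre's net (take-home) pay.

Dependent-care account contribution: $26.23
Taxable wages = $2,182.78 − $26.23 = $2,156.55
State withholding: $2,156.55 × 0.0836 = $180.29
Federal income tax: $2,156.55 × 0.1401 = $302.13
Social Security (OASDI): $2,182.78 × 0.071 = $154.98
Medicare tax: $2,182.78 × 0.0134 = $29.25
Parking fee: $125.15
Union dues: $2,182.78 × 0.02 = $43.66
Wage garnishment: $2,182.78 × 0.033 = $72.03
Total deductions = $26.23 + $180.29 + $302.13 + $154.98 + $29.25 + $125.15 + $43.66 + $72.03 = $933.72
Net pay = $2,182.78 − $933.72 = $1,249.06

$1,249.06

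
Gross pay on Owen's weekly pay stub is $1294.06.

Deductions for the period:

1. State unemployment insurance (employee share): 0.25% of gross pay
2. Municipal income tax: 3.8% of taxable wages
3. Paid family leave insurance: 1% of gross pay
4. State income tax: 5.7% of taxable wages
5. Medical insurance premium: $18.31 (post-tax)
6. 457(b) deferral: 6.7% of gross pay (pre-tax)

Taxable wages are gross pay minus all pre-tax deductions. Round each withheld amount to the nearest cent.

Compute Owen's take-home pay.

457(b) deferral: $1294.06 × 0.067 = $86.70
Taxable wages = $1294.06 − $86.70 = $1207.36
Municipal income tax: $1207.36 × 0.038 = $45.88
State income tax: $1207.36 × 0.057 = $68.82
State unemployment insurance (employee share): $1294.06 × 0.0025 = $3.24
Paid family leave insurance: $1294.06 × 0.01 = $12.94
Medical insurance premium: $18.31
Total deductions = $86.70 + $45.88 + $68.82 + $3.24 + $12.94 + $18.31 = $235.89
Net pay = $1294.06 − $235.89 = $1058.17

$1058.17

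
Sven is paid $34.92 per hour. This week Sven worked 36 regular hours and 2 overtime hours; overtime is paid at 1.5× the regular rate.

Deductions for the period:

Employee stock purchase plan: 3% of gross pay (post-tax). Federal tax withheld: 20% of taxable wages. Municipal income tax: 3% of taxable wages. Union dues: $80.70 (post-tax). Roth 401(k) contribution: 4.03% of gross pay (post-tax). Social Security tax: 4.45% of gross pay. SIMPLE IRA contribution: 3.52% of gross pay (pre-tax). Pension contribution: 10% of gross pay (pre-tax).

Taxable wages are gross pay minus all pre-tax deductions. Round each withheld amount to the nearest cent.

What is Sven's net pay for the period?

$669.83

Regular pay: 36 × $34.92 = $1,257.12
Overtime pay: 2 × $34.92 × 1.5 = $104.76
Gross pay = $1,257.12 + $104.76 = $1,361.88
Pension contribution: $1,361.88 × 0.1 = $136.19
SIMPLE IRA contribution: $1,361.88 × 0.0352 = $47.94
Pre-tax total = $136.19 + $47.94 = $184.13
Taxable wages = $1,361.88 − $184.13 = $1,177.75
Municipal income tax: $1,177.75 × 0.03 = $35.33
Federal tax withheld: $1,177.75 × 0.2 = $235.55
Social Security tax: $1,361.88 × 0.0445 = $60.60
Union dues: $80.70
Employee stock purchase plan: $1,361.88 × 0.03 = $40.86
Roth 401(k) contribution: $1,361.88 × 0.0403 = $54.88
Total deductions = $136.19 + $47.94 + $35.33 + $235.55 + $60.60 + $80.70 + $40.86 + $54.88 = $692.05
Net pay = $1,361.88 − $692.05 = $669.83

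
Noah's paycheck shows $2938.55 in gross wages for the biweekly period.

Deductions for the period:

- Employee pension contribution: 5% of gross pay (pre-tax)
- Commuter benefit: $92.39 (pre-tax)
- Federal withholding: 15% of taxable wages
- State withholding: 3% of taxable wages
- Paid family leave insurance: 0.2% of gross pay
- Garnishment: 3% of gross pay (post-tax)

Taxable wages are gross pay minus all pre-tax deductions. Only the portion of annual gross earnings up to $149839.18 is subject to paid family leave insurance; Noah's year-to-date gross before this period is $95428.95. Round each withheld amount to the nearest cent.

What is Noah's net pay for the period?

Commuter benefit: $92.39
Employee pension contribution: $2938.55 × 0.05 = $146.93
Pre-tax total = $92.39 + $146.93 = $239.32
Taxable wages = $2938.55 − $239.32 = $2699.23
Federal withholding: $2699.23 × 0.15 = $404.88
State withholding: $2699.23 × 0.03 = $80.98
Paid family leave insurance: cap not yet reached, full $2938.55 is subject → $2938.55 × 0.002 = $5.88
Garnishment: $2938.55 × 0.03 = $88.16
Total deductions = $92.39 + $146.93 + $404.88 + $80.98 + $5.88 + $88.16 = $819.22
Net pay = $2938.55 − $819.22 = $2119.33

$2119.33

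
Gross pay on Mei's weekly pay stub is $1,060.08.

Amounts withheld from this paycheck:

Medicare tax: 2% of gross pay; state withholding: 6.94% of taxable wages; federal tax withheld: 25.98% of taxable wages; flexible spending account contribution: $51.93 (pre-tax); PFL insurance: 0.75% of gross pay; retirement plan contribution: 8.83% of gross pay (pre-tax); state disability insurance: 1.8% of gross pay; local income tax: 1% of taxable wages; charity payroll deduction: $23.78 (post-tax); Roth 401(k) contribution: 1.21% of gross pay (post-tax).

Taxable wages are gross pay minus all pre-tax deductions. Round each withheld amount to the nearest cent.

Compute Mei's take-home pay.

$519.48

Flexible spending account contribution: $51.93
Retirement plan contribution: $1,060.08 × 0.0883 = $93.61
Pre-tax total = $51.93 + $93.61 = $145.54
Taxable wages = $1,060.08 − $145.54 = $914.54
Federal tax withheld: $914.54 × 0.2598 = $237.60
Local income tax: $914.54 × 0.01 = $9.15
State withholding: $914.54 × 0.0694 = $63.47
State disability insurance: $1,060.08 × 0.018 = $19.08
PFL insurance: $1,060.08 × 0.0075 = $7.95
Medicare tax: $1,060.08 × 0.02 = $21.20
Roth 401(k) contribution: $1,060.08 × 0.0121 = $12.83
Charity payroll deduction: $23.78
Total deductions = $51.93 + $93.61 + $237.60 + $9.15 + $63.47 + $19.08 + $7.95 + $21.20 + $12.83 + $23.78 = $540.60
Net pay = $1,060.08 − $540.60 = $519.48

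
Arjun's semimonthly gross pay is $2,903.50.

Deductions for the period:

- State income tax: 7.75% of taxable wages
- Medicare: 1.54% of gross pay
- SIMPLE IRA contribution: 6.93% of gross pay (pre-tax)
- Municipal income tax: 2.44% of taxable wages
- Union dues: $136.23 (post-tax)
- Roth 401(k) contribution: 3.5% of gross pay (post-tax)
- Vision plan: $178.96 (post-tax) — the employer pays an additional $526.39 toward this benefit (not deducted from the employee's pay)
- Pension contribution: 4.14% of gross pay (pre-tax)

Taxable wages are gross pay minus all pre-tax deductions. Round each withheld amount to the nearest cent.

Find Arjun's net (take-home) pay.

Pension contribution: $2,903.50 × 0.0414 = $120.20
SIMPLE IRA contribution: $2,903.50 × 0.0693 = $201.21
Pre-tax total = $120.20 + $201.21 = $321.41
Taxable wages = $2,903.50 − $321.41 = $2,582.09
State income tax: $2,582.09 × 0.0775 = $200.11
Municipal income tax: $2,582.09 × 0.0244 = $63.00
Medicare: $2,903.50 × 0.0154 = $44.71
Union dues: $136.23
Vision plan: $178.96
Roth 401(k) contribution: $2,903.50 × 0.035 = $101.62
(Employer's $526.39 toward vision plan is not withheld from the employee.)
Total deductions = $120.20 + $201.21 + $200.11 + $63.00 + $44.71 + $136.23 + $178.96 + $101.62 = $1,046.04
Net pay = $2,903.50 − $1,046.04 = $1,857.46

$1,857.46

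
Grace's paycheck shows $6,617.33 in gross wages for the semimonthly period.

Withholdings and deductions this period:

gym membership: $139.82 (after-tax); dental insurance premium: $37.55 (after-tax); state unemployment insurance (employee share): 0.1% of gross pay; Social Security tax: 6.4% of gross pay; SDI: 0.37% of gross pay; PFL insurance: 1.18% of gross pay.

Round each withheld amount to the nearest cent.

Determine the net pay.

$5,907.27

SDI: $6,617.33 × 0.0037 = $24.48
Social Security tax: $6,617.33 × 0.064 = $423.51
PFL insurance: $6,617.33 × 0.0118 = $78.08
State unemployment insurance (employee share): $6,617.33 × 0.001 = $6.62
Gym membership: $139.82
Dental insurance premium: $37.55
Total deductions = $24.48 + $423.51 + $78.08 + $6.62 + $139.82 + $37.55 = $710.06
Net pay = $6,617.33 − $710.06 = $5,907.27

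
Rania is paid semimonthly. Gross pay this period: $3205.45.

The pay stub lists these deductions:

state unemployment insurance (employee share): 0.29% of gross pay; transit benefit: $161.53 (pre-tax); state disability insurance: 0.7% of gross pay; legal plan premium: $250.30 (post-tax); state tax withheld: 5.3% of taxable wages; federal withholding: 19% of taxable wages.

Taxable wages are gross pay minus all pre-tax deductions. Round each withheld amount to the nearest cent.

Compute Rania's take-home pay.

$2022.21

Transit benefit: $161.53
Taxable wages = $3205.45 − $161.53 = $3043.92
State tax withheld: $3043.92 × 0.053 = $161.33
Federal withholding: $3043.92 × 0.19 = $578.34
State disability insurance: $3205.45 × 0.007 = $22.44
State unemployment insurance (employee share): $3205.45 × 0.0029 = $9.30
Legal plan premium: $250.30
Total deductions = $161.53 + $161.33 + $578.34 + $22.44 + $9.30 + $250.30 = $1183.24
Net pay = $3205.45 − $1183.24 = $2022.21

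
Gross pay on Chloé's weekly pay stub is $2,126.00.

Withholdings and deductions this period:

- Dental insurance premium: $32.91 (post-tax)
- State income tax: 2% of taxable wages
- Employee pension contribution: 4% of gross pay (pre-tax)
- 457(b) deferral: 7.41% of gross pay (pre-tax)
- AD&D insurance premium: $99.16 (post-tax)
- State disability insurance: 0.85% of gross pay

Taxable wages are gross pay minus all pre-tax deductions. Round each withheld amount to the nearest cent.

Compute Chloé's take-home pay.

$1,695.61

457(b) deferral: $2,126.00 × 0.0741 = $157.54
Employee pension contribution: $2,126.00 × 0.04 = $85.04
Pre-tax total = $157.54 + $85.04 = $242.58
Taxable wages = $2,126.00 − $242.58 = $1,883.42
State income tax: $1,883.42 × 0.02 = $37.67
State disability insurance: $2,126.00 × 0.0085 = $18.07
AD&D insurance premium: $99.16
Dental insurance premium: $32.91
Total deductions = $157.54 + $85.04 + $37.67 + $18.07 + $99.16 + $32.91 = $430.39
Net pay = $2,126.00 − $430.39 = $1,695.61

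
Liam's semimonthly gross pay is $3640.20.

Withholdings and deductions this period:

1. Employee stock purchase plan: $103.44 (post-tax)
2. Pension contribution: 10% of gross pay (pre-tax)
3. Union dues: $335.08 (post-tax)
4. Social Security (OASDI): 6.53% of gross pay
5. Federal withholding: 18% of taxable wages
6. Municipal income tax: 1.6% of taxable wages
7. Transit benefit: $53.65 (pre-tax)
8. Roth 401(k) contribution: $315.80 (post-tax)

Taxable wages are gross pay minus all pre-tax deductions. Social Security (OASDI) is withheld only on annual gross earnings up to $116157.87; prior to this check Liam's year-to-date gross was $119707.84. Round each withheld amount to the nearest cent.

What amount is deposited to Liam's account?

Pension contribution: $3640.20 × 0.1 = $364.02
Transit benefit: $53.65
Pre-tax total = $364.02 + $53.65 = $417.67
Taxable wages = $3640.20 − $417.67 = $3222.53
Municipal income tax: $3222.53 × 0.016 = $51.56
Federal withholding: $3222.53 × 0.18 = $580.06
Social Security (OASDI): annual cap $116157.87 already reached (YTD $119707.84), so $0.00
Roth 401(k) contribution: $315.80
Union dues: $335.08
Employee stock purchase plan: $103.44
Total deductions = $364.02 + $53.65 + $51.56 + $580.06 + $0.00 + $315.80 + $335.08 + $103.44 = $1803.61
Net pay = $3640.20 − $1803.61 = $1836.59

$1836.59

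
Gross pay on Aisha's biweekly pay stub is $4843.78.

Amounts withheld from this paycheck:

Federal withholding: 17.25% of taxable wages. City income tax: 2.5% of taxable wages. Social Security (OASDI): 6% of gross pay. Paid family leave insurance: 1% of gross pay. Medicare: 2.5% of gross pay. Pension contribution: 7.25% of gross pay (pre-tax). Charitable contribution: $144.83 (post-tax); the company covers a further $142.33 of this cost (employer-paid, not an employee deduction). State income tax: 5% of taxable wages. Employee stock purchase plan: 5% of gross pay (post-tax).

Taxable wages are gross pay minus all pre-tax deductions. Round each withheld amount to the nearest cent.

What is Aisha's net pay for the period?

$2533.50

Pension contribution: $4843.78 × 0.0725 = $351.17
Taxable wages = $4843.78 − $351.17 = $4492.61
City income tax: $4492.61 × 0.025 = $112.32
Federal withholding: $4492.61 × 0.1725 = $774.98
State income tax: $4492.61 × 0.05 = $224.63
Social Security (OASDI): $4843.78 × 0.06 = $290.63
Paid family leave insurance: $4843.78 × 0.01 = $48.44
Medicare: $4843.78 × 0.025 = $121.09
Charitable contribution: $144.83
Employee stock purchase plan: $4843.78 × 0.05 = $242.19
(Employer's $142.33 toward charitable contribution is not withheld from the employee.)
Total deductions = $351.17 + $112.32 + $774.98 + $224.63 + $290.63 + $48.44 + $121.09 + $144.83 + $242.19 = $2310.28
Net pay = $4843.78 − $2310.28 = $2533.50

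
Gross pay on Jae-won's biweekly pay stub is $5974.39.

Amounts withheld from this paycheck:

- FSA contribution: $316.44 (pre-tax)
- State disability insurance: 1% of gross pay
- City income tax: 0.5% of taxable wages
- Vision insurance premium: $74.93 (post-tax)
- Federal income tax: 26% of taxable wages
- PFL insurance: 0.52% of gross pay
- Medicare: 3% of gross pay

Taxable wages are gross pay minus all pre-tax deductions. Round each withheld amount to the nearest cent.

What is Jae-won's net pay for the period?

$3813.62

FSA contribution: $316.44
Taxable wages = $5974.39 − $316.44 = $5657.95
City income tax: $5657.95 × 0.005 = $28.29
Federal income tax: $5657.95 × 0.26 = $1471.07
State disability insurance: $5974.39 × 0.01 = $59.74
PFL insurance: $5974.39 × 0.0052 = $31.07
Medicare: $5974.39 × 0.03 = $179.23
Vision insurance premium: $74.93
Total deductions = $316.44 + $28.29 + $1471.07 + $59.74 + $31.07 + $179.23 + $74.93 = $2160.77
Net pay = $5974.39 − $2160.77 = $3813.62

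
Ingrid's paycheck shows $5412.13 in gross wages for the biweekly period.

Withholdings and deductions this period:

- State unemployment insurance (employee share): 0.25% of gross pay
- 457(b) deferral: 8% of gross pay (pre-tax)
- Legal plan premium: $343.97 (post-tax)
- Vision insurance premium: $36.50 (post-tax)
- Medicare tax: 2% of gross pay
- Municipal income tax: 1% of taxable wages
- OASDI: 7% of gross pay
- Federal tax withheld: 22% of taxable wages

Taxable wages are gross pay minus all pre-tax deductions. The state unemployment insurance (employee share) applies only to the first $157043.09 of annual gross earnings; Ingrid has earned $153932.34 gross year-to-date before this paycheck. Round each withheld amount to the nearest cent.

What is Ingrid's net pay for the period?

457(b) deferral: $5412.13 × 0.08 = $432.97
Taxable wages = $5412.13 − $432.97 = $4979.16
Municipal income tax: $4979.16 × 0.01 = $49.79
Federal tax withheld: $4979.16 × 0.22 = $1095.42
State unemployment insurance (employee share): only $157043.09 − $153932.34 = $3110.75 of this check is subject → $3110.75 × 0.0025 = $7.78
Medicare tax: $5412.13 × 0.02 = $108.24
OASDI: $5412.13 × 0.07 = $378.85
Vision insurance premium: $36.50
Legal plan premium: $343.97
Total deductions = $432.97 + $49.79 + $1095.42 + $7.78 + $108.24 + $378.85 + $36.50 + $343.97 = $2453.52
Net pay = $5412.13 − $2453.52 = $2958.61

$2958.61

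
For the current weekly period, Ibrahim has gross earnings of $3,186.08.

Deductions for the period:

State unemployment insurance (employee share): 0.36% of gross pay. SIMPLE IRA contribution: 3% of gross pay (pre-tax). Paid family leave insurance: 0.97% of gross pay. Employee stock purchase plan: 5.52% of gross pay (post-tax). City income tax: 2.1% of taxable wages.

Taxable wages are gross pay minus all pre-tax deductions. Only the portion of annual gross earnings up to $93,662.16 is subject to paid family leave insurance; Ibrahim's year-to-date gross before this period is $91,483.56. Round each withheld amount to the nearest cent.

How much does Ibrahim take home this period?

SIMPLE IRA contribution: $3,186.08 × 0.03 = $95.58
Taxable wages = $3,186.08 − $95.58 = $3,090.50
City income tax: $3,090.50 × 0.021 = $64.90
Paid family leave insurance: only $93,662.16 − $91,483.56 = $2,178.60 of this check is subject → $2,178.60 × 0.0097 = $21.13
State unemployment insurance (employee share): $3,186.08 × 0.0036 = $11.47
Employee stock purchase plan: $3,186.08 × 0.0552 = $175.87
Total deductions = $95.58 + $64.90 + $21.13 + $11.47 + $175.87 = $368.95
Net pay = $3,186.08 − $368.95 = $2,817.13

$2,817.13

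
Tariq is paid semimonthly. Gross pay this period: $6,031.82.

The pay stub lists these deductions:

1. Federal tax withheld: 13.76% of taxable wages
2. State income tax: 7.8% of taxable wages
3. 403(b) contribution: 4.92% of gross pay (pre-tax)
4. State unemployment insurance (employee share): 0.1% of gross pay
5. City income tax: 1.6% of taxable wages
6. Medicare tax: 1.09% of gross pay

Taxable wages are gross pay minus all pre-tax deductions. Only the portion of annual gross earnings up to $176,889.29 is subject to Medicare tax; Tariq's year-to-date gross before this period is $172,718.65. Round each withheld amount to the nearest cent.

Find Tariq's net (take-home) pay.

403(b) contribution: $6,031.82 × 0.0492 = $296.77
Taxable wages = $6,031.82 − $296.77 = $5,735.05
State income tax: $5,735.05 × 0.078 = $447.33
City income tax: $5,735.05 × 0.016 = $91.76
Federal tax withheld: $5,735.05 × 0.1376 = $789.14
State unemployment insurance (employee share): $6,031.82 × 0.001 = $6.03
Medicare tax: only $176,889.29 − $172,718.65 = $4,170.64 of this check is subject → $4,170.64 × 0.0109 = $45.46
Total deductions = $296.77 + $447.33 + $91.76 + $789.14 + $6.03 + $45.46 = $1,676.49
Net pay = $6,031.82 − $1,676.49 = $4,355.33

$4,355.33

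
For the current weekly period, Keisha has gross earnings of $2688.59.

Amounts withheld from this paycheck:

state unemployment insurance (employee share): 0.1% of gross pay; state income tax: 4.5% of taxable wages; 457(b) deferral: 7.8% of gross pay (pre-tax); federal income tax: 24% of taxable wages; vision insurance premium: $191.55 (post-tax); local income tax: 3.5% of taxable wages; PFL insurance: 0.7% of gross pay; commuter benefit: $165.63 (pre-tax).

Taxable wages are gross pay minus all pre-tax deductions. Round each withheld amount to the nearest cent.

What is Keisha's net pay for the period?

$1359.95

457(b) deferral: $2688.59 × 0.078 = $209.71
Commuter benefit: $165.63
Pre-tax total = $209.71 + $165.63 = $375.34
Taxable wages = $2688.59 − $375.34 = $2313.25
Federal income tax: $2313.25 × 0.24 = $555.18
State income tax: $2313.25 × 0.045 = $104.10
Local income tax: $2313.25 × 0.035 = $80.96
PFL insurance: $2688.59 × 0.007 = $18.82
State unemployment insurance (employee share): $2688.59 × 0.001 = $2.69
Vision insurance premium: $191.55
Total deductions = $209.71 + $165.63 + $555.18 + $104.10 + $80.96 + $18.82 + $2.69 + $191.55 = $1328.64
Net pay = $2688.59 − $1328.64 = $1359.95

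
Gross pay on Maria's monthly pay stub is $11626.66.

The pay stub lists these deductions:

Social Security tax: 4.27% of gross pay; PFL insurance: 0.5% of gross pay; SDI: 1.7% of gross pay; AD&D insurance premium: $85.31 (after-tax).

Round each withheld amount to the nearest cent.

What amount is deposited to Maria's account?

Social Security tax: $11626.66 × 0.0427 = $496.46
SDI: $11626.66 × 0.017 = $197.65
PFL insurance: $11626.66 × 0.005 = $58.13
AD&D insurance premium: $85.31
Total deductions = $496.46 + $197.65 + $58.13 + $85.31 = $837.55
Net pay = $11626.66 − $837.55 = $10789.11

$10789.11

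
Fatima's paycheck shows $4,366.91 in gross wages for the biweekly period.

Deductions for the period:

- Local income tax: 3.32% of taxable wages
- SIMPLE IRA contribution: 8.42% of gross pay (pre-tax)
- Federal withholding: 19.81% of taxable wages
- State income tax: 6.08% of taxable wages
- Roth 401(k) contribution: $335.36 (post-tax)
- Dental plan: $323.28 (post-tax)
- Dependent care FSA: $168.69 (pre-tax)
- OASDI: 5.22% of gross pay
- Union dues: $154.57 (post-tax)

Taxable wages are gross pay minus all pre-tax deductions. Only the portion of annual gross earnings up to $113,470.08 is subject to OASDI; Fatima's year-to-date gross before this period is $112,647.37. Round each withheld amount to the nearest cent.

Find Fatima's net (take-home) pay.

$1,855.47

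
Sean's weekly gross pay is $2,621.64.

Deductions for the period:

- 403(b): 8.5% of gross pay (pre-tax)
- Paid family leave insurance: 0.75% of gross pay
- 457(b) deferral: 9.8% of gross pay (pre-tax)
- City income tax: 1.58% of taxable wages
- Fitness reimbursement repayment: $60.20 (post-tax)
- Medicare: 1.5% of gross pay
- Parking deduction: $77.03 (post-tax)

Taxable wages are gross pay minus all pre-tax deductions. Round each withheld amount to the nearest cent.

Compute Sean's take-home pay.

403(b): $2,621.64 × 0.085 = $222.84
457(b) deferral: $2,621.64 × 0.098 = $256.92
Pre-tax total = $222.84 + $256.92 = $479.76
Taxable wages = $2,621.64 − $479.76 = $2,141.88
City income tax: $2,141.88 × 0.0158 = $33.84
Paid family leave insurance: $2,621.64 × 0.0075 = $19.66
Medicare: $2,621.64 × 0.015 = $39.32
Parking deduction: $77.03
Fitness reimbursement repayment: $60.20
Total deductions = $222.84 + $256.92 + $33.84 + $19.66 + $39.32 + $77.03 + $60.20 = $709.81
Net pay = $2,621.64 − $709.81 = $1,911.83

$1,911.83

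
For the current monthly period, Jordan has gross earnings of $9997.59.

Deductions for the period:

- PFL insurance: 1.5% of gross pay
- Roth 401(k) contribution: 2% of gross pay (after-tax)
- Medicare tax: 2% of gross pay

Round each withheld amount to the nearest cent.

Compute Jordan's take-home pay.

$9447.73

Medicare tax: $9997.59 × 0.02 = $199.95
PFL insurance: $9997.59 × 0.015 = $149.96
Roth 401(k) contribution: $9997.59 × 0.02 = $199.95
Total deductions = $199.95 + $149.96 + $199.95 = $549.86
Net pay = $9997.59 − $549.86 = $9447.73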